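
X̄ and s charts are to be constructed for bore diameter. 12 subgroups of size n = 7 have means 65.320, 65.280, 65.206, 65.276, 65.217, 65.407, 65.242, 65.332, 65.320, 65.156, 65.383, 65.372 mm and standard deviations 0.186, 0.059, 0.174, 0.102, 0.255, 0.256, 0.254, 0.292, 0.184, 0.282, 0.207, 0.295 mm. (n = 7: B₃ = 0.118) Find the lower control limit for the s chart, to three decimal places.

s̄ = (0.186 + 0.059 + 0.174 + 0.102 + 0.255 + 0.256 + 0.254 + 0.292 + 0.184 + 0.282 + 0.207 + 0.295) / 12 = 0.2122
LCL_s = B₃·s̄ = 0.118 × 0.2122 = 0.0250

0.025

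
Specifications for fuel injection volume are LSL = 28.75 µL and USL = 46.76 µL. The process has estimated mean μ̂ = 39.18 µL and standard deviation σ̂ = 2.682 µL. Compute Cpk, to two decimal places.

0.94

Cpu = (USL − μ̂) / (3σ̂) = (46.76 − 39.18) / (3 × 2.682) = 0.9421; Cpl = (μ̂ − LSL) / (3σ̂) = (39.18 − 28.75) / (3 × 2.682) = 1.2963; Cpk = min(Cpu, Cpl) = 0.9421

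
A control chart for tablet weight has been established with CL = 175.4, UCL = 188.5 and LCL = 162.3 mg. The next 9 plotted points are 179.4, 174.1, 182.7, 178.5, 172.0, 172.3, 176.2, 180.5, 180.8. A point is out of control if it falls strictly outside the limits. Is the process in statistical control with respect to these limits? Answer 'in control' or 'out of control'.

All 9 points lie within [162.3, 188.5].

in control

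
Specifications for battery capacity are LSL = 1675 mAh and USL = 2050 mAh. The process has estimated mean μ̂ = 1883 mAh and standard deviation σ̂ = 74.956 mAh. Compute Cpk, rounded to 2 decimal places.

0.74

Cpu = (USL − μ̂) / (3σ̂) = (2050 − 1883) / (3 × 74.956) = 0.7427; Cpl = (μ̂ − LSL) / (3σ̂) = (1883 − 1675) / (3 × 74.956) = 0.9250; Cpk = min(Cpu, Cpl) = 0.7427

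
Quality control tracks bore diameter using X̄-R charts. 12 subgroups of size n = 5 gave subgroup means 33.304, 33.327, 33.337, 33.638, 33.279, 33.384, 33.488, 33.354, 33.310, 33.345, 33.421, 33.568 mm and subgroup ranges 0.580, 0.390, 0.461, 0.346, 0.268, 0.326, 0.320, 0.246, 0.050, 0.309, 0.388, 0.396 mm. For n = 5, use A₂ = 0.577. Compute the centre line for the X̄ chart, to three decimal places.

33.396

X̄̄ = (33.304 + 33.327 + 33.337 + 33.638 + 33.279 + 33.384 + 33.488 + 33.354 + 33.310 + 33.345 + 33.421 + 33.568) / 12 = 400.7550 / 12 = 33.3963
CL = X̄̄ = 33.3963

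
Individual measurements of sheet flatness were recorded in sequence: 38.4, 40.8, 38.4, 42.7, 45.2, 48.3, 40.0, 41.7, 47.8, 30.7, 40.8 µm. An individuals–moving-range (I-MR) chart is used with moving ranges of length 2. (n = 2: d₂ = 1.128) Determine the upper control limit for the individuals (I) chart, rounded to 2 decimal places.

56.77

X̄ = (38.4 + 40.8 + 38.4 + 42.7 + 45.2 + 48.3 + 40.0 + 41.7 + 47.8 + 30.7 + 40.8) / 11 = 41.3455
Moving ranges: 2.4, 2.4, 4.3, 2.5, 3.1, 8.3, 1.7, 6.1, 17.1, 10.1; M̄R̄ = 58.0000 / 10 = 5.8000
UCL = X̄ + 3·M̄R̄/d₂ = 41.3455 + 3 × 5.8000 / 1.128 = 56.7710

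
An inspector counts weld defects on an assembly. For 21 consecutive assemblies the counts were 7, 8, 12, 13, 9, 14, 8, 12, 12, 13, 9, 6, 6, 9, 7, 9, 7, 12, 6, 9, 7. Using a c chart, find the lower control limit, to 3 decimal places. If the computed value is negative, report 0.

0.144

c̄ = (7 + 8 + 12 + 13 + 9 + 14 + 8 + 12 + 12 + 13 + 9 + 6 + 6 + 9 + 7 + 9 + 7 + 12 + 6 + 9 + 7) / 21 = 195 / 21 = 9.2857
LCL = c̄ − 3√c̄ = 9.2857 − 3 × 3.0472 = 0.1440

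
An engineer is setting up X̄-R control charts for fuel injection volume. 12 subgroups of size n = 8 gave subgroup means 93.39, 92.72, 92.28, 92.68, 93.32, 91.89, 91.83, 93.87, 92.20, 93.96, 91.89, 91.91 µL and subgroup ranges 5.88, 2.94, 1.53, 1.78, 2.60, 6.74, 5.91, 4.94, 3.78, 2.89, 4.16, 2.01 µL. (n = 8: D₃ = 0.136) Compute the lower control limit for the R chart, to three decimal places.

R̄ = (5.88 + 2.94 + 1.53 + 1.78 + 2.60 + 6.74 + 5.91 + 4.94 + 3.78 + 2.89 + 4.16 + 2.01) / 12 = 45.1600 / 12 = 3.7633
LCL_R = D₃·R̄ = 0.136 × 3.7633 = 0.5118

0.512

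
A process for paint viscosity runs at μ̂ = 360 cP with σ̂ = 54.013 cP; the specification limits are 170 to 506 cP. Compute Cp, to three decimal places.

1.037

Cp = (USL − LSL) / (6σ̂) = (506 − 170) / (6 × 54.013) = 336.0000 / 324.0780 = 1.0368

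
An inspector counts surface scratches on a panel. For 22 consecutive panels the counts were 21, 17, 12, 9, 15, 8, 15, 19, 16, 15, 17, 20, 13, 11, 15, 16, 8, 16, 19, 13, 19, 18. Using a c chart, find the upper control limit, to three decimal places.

26.745

c̄ = (21 + 17 + 12 + 9 + 15 + 8 + 15 + 19 + 16 + 15 + 17 + 20 + 13 + 11 + 15 + 16 + 8 + 16 + 19 + 13 + 19 + 18) / 22 = 332 / 22 = 15.0909
UCL = c̄ + 3√c̄ = 15.0909 + 3 × √15.0909 = 15.0909 + 3 × 3.8847 = 26.7450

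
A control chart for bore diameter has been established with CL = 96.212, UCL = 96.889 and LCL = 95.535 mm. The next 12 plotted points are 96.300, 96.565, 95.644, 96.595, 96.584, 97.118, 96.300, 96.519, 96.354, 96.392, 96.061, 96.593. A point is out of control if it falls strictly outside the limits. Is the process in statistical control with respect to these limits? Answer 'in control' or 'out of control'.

out of control

Compare each point to [95.535, 96.889]: sample 6 = 97.118 > UCL.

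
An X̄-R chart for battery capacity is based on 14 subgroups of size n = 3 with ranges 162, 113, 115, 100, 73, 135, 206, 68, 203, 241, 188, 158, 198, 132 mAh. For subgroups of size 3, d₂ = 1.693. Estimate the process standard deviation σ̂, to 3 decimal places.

R̄ = (162 + 113 + 115 + 100 + 73 + 135 + 206 + 68 + 203 + 241 + 188 + 158 + 198 + 132) / 14 = 149.4286
σ̂ = R̄ / d₂ = 149.4286 / 1.693 = 88.2626

88.263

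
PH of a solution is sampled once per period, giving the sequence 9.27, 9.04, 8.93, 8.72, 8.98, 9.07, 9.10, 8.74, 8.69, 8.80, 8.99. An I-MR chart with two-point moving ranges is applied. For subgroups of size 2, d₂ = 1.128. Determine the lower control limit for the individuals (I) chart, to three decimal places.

X̄ = (9.27 + 9.04 + 8.93 + 8.72 + 8.98 + 9.07 + 9.10 + 8.74 + 8.69 + 8.80 + 8.99) / 11 = 8.9391
Moving ranges: 0.23, 0.11, 0.21, 0.26, 0.09, 0.03, 0.36, 0.05, 0.11, 0.19; M̄R̄ = 1.6400 / 10 = 0.1640
LCL = X̄ − 3·M̄R̄/d₂ = 8.9391 − 3 × 0.1640 / 1.128 = 8.5029

8.503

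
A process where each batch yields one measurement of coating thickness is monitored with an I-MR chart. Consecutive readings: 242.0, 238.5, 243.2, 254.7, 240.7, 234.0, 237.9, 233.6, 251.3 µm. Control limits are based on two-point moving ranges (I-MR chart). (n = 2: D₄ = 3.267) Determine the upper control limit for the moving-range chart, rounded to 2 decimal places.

27.08

Moving ranges: 3.5, 4.7, 11.5, 14.0, 6.7, 3.9, 4.3, 17.7; M̄R̄ = 66.3000 / 8 = 8.2875
UCL_MR = D₄·M̄R̄ = 3.267 × 8.2875 = 27.0753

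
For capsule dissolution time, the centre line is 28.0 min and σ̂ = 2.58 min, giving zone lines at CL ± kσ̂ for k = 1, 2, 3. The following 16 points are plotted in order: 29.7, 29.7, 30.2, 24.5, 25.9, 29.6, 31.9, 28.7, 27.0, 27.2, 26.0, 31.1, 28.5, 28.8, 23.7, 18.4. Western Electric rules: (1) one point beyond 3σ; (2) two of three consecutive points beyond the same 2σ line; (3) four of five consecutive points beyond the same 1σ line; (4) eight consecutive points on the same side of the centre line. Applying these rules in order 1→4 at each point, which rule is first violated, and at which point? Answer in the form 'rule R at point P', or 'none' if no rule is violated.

Zone of each point (C = within 1σ̂, B = 1σ̂–2σ̂, A = 2σ̂–3σ̂, * = beyond 3σ̂; sign = side of CL): 1:+C, 2:+C, 3:+C, 4:-B, 5:-C, 6:+C, 7:+B, 8:+C, 9:-C, 10:-C, 11:-C, 12:+B, 13:+C, 14:+C, 15:-B, 16:-*
Rule 1 (one point beyond the 3σ limits) is satisfied at point 16.

rule 1 at point 16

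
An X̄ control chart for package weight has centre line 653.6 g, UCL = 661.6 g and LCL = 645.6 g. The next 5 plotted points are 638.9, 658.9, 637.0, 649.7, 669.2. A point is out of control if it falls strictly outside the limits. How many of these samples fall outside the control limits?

Compare each point to [645.6, 661.6]: sample 1 = 638.9 < LCL; sample 3 = 637.0 < LCL; sample 5 = 669.2 > UCL.

3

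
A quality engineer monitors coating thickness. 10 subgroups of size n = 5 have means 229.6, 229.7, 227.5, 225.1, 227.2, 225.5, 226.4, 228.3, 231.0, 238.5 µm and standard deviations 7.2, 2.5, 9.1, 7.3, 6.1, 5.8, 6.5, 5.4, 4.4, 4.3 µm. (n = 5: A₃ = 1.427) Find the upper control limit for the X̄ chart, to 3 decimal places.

X̄̄ = (229.6 + 229.7 + 227.5 + 225.1 + 227.2 + 225.5 + 226.4 + 228.3 + 231.0 + 238.5) / 10 = 228.8800
s̄ = (7.2 + 2.5 + 9.1 + 7.3 + 6.1 + 5.8 + 6.5 + 5.4 + 4.4 + 4.3) / 10 = 5.8600
UCL = X̄̄ + A₃·s̄ = 228.8800 + 1.427 × 5.8600 = 237.2422

237.242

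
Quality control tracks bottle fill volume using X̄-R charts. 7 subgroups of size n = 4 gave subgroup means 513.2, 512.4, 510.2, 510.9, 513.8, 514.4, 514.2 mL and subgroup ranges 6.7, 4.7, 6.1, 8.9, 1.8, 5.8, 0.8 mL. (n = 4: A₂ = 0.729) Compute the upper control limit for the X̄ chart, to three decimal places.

X̄̄ = (513.2 + 512.4 + 510.2 + 510.9 + 513.8 + 514.4 + 514.2) / 7 = 3589.1000 / 7 = 512.7286
R̄ = (6.7 + 4.7 + 6.1 + 8.9 + 1.8 + 5.8 + 0.8) / 7 = 34.8000 / 7 = 4.9714
UCL = X̄̄ + A₂·R̄ = 512.7286 + 0.729 × 4.9714 = 516.3527

516.353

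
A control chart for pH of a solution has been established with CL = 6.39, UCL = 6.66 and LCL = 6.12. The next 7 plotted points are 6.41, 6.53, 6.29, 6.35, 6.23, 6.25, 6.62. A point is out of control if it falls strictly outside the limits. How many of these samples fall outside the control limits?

0

All 7 points lie within [6.12, 6.66].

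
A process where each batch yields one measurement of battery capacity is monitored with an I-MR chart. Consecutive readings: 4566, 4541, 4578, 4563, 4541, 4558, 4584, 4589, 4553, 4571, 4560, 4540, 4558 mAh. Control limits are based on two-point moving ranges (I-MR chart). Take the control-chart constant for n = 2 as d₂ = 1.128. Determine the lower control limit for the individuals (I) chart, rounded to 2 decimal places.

4506.28

X̄ = (4566 + 4541 + 4578 + 4563 + 4541 + 4558 + 4584 + 4589 + 4553 + 4571 + 4560 + 4540 + 4558) / 13 = 4561.6923
Moving ranges: 25, 37, 15, 22, 17, 26, 5, 36, 18, 11, 20, 18; M̄R̄ = 250.0000 / 12 = 20.8333
LCL = X̄ − 3·M̄R̄/d₂ = 4561.6923 − 3 × 20.8333 / 1.128 = 4506.2845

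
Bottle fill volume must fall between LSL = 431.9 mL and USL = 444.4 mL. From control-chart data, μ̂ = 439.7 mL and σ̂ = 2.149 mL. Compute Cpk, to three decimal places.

0.729

Cpu = (USL − μ̂) / (3σ̂) = (444.4 − 439.7) / (3 × 2.149) = 0.7290; Cpl = (μ̂ − LSL) / (3σ̂) = (439.7 − 431.9) / (3 × 2.149) = 1.2099; Cpk = min(Cpu, Cpl) = 0.7290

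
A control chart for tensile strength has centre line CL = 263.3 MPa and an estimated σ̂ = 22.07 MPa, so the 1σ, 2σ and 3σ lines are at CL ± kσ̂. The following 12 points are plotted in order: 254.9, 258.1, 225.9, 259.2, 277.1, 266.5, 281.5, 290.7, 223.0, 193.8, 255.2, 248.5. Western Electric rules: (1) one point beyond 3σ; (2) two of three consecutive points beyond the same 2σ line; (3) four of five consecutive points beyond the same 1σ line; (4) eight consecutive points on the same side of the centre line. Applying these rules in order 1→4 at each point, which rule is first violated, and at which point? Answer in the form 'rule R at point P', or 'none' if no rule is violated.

rule 1 at point 10

Zone of each point (C = within 1σ̂, B = 1σ̂–2σ̂, A = 2σ̂–3σ̂, * = beyond 3σ̂; sign = side of CL): 1:-C, 2:-C, 3:-B, 4:-C, 5:+C, 6:+C, 7:+C, 8:+B, 9:-B, 10:-*, 11:-C, 12:-C
Rule 1 (one point beyond the 3σ limits) is satisfied at point 10.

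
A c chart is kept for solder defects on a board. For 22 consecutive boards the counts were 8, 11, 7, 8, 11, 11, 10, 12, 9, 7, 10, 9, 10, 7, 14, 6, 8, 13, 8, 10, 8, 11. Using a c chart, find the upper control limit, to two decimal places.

c̄ = (8 + 11 + 7 + 8 + 11 + 11 + 10 + 12 + 9 + 7 + 10 + 9 + 10 + 7 + 14 + 6 + 8 + 13 + 8 + 10 + 8 + 11) / 22 = 208 / 22 = 9.4545
UCL = c̄ + 3√c̄ = 9.4545 + 3 × √9.4545 = 9.4545 + 3 × 3.0748 = 18.6790

18.68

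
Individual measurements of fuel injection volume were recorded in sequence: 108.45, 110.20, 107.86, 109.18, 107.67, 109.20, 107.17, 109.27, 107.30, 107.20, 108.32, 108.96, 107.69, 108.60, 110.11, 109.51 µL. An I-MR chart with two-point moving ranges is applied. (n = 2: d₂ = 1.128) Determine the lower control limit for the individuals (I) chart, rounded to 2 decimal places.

104.87

X̄ = (108.45 + 110.20 + 107.86 + 109.18 + 107.67 + 109.20 + 107.17 + 109.27 + 107.30 + 107.20 + 108.32 + 108.96 + 107.69 + 108.60 + 110.11 + 109.51) / 16 = 108.5431
Moving ranges: 1.75, 2.34, 1.32, 1.51, 1.53, 2.03, 2.10, 1.97, 0.10, 1.12, 0.64, 1.27, 0.91, 1.51, 0.60; M̄R̄ = 20.7000 / 15 = 1.3800
LCL = X̄ − 3·M̄R̄/d₂ = 108.5431 − 3 × 1.3800 / 1.128 = 104.8729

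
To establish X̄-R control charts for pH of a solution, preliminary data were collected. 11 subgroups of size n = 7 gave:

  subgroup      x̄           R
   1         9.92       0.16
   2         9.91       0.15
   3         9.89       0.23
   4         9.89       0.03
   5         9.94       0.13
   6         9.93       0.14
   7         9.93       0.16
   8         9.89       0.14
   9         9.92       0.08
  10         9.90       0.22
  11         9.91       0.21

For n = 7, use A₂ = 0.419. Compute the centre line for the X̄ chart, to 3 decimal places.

X̄̄ = (9.92 + 9.91 + 9.89 + 9.89 + 9.94 + 9.93 + 9.93 + 9.89 + 9.92 + 9.90 + 9.91) / 11 = 109.0300 / 11 = 9.9118
CL = X̄̄ = 9.9118

9.912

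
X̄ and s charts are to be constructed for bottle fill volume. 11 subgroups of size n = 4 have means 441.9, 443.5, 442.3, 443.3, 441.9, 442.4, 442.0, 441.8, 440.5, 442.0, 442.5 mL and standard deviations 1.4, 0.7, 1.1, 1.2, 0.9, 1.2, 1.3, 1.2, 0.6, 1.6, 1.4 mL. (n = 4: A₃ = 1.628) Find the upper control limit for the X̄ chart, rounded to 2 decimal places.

444.06

X̄̄ = (441.9 + 443.5 + 442.3 + 443.3 + 441.9 + 442.4 + 442.0 + 441.8 + 440.5 + 442.0 + 442.5) / 11 = 442.1909
s̄ = (1.4 + 0.7 + 1.1 + 1.2 + 0.9 + 1.2 + 1.3 + 1.2 + 0.6 + 1.6 + 1.4) / 11 = 1.1455
UCL = X̄̄ + A₃·s̄ = 442.1909 + 1.628 × 1.1455 = 444.0557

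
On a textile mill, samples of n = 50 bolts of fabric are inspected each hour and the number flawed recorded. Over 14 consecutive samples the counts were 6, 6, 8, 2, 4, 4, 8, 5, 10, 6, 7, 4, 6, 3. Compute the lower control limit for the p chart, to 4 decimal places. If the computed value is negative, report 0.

p̄ = Σdᵢ / (k·n) = 79 / (14 × 50) = 0.11286
LCL = p̄ − 3·√(p̄(1−p̄)/n) = 0.11286 − 3 × 0.04475 = -0.02139 → 0 (negative, so LCL = 0)

0.0000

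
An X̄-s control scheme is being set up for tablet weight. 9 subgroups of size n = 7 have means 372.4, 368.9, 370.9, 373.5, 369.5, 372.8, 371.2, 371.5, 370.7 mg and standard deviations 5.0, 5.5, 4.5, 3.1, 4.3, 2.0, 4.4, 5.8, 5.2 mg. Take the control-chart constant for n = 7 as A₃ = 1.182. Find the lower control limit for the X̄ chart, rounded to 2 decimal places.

X̄̄ = (372.4 + 368.9 + 370.9 + 373.5 + 369.5 + 372.8 + 371.2 + 371.5 + 370.7) / 9 = 371.2667
s̄ = (5.0 + 5.5 + 4.5 + 3.1 + 4.3 + 2.0 + 4.4 + 5.8 + 5.2) / 9 = 4.4222
LCL = X̄̄ − A₃·s̄ = 371.2667 − 1.182 × 4.4222 = 366.0396

366.04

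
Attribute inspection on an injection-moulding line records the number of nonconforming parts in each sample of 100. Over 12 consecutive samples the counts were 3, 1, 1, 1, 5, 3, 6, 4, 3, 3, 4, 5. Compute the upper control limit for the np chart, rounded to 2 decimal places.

p̄ = Σdᵢ / (k·n) = 39 / (12 × 100) = 0.03250
UCL = np̄ + 3·√(np̄(1−p̄)) = 3.2500 + 3 × √(3.2500×0.96750) = 3.2500 + 3 × 1.7732 = 8.5697

8.57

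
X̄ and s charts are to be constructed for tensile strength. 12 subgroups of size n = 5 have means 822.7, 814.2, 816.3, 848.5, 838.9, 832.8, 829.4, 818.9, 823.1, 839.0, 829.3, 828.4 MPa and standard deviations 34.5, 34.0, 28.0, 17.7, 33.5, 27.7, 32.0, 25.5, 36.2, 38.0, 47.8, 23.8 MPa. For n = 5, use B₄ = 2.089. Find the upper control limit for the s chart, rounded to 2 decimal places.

65.93

s̄ = (34.5 + 34.0 + 28.0 + 17.7 + 33.5 + 27.7 + 32.0 + 25.5 + 36.2 + 38.0 + 47.8 + 23.8) / 12 = 31.5583
UCL_s = B₄·s̄ = 2.089 × 31.5583 = 65.9254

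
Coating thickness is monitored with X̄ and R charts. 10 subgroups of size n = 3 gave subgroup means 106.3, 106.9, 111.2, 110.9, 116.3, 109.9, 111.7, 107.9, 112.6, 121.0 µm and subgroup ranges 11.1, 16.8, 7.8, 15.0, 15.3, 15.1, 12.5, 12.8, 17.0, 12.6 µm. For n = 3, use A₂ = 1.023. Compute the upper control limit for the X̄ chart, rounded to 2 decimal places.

X̄̄ = (106.3 + 106.9 + 111.2 + 110.9 + 116.3 + 109.9 + 111.7 + 107.9 + 112.6 + 121.0) / 10 = 1114.7000 / 10 = 111.4700
R̄ = (11.1 + 16.8 + 7.8 + 15.0 + 15.3 + 15.1 + 12.5 + 12.8 + 17.0 + 12.6) / 10 = 136.0000 / 10 = 13.6000
UCL = X̄̄ + A₂·R̄ = 111.4700 + 1.023 × 13.6000 = 125.3828

125.38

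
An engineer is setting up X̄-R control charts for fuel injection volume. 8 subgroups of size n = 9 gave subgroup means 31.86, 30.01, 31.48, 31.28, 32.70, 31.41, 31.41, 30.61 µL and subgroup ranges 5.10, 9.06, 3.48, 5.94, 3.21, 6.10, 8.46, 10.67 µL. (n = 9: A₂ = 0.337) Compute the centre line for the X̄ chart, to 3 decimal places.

31.345

X̄̄ = (31.86 + 30.01 + 31.48 + 31.28 + 32.70 + 31.41 + 31.41 + 30.61) / 8 = 250.7600 / 8 = 31.3450
CL = X̄̄ = 31.3450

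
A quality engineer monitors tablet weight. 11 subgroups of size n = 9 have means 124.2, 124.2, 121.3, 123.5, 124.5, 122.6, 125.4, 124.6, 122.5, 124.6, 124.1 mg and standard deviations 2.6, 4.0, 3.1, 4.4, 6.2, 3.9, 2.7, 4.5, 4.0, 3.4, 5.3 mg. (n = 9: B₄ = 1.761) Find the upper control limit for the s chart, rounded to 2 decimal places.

7.06

s̄ = (2.6 + 4.0 + 3.1 + 4.4 + 6.2 + 3.9 + 2.7 + 4.5 + 4.0 + 3.4 + 5.3) / 11 = 4.0091
UCL_s = B₄·s̄ = 1.761 × 4.0091 = 7.0600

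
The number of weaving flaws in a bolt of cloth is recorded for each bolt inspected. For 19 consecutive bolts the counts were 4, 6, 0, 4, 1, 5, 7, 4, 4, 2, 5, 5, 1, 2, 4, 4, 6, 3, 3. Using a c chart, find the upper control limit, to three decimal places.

9.442

c̄ = (4 + 6 + 0 + 4 + 1 + 5 + 7 + 4 + 4 + 2 + 5 + 5 + 1 + 2 + 4 + 4 + 6 + 3 + 3) / 19 = 70 / 19 = 3.6842
UCL = c̄ + 3√c̄ = 3.6842 + 3 × √3.6842 = 3.6842 + 3 × 1.9194 = 9.4425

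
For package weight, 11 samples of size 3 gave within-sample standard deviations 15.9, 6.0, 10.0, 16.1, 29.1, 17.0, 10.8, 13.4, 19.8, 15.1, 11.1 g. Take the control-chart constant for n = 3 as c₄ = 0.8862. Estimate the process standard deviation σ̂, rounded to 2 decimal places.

s̄ = (15.9 + 6.0 + 10.0 + 16.1 + 29.1 + 17.0 + 10.8 + 13.4 + 19.8 + 15.1 + 11.1) / 11 = 14.9364
σ̂ = s̄ / c₄ = 14.9364 / 0.8862 = 16.8544

16.85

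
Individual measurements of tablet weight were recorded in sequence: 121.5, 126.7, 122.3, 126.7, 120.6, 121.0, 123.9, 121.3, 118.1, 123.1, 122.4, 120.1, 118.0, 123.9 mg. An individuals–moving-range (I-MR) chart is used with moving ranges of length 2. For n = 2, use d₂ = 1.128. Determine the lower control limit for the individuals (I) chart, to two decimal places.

X̄ = (121.5 + 126.7 + 122.3 + 126.7 + 120.6 + 121.0 + 123.9 + 121.3 + 118.1 + 123.1 + 122.4 + 120.1 + 118.0 + 123.9) / 14 = 122.1143
Moving ranges: 5.2, 4.4, 4.4, 6.1, 0.4, 2.9, 2.6, 3.2, 5.0, 0.7, 2.3, 2.1, 5.9; M̄R̄ = 45.2000 / 13 = 3.4769
LCL = X̄ − 3·M̄R̄/d₂ = 122.1143 − 3 × 3.4769 / 1.128 = 112.8671

112.87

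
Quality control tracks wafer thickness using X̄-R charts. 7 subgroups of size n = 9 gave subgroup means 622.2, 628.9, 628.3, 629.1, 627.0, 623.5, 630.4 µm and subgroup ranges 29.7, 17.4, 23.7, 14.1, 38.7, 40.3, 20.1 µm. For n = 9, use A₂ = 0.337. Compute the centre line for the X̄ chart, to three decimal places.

627.057

X̄̄ = (622.2 + 628.9 + 628.3 + 629.1 + 627.0 + 623.5 + 630.4) / 7 = 4389.4000 / 7 = 627.0571
CL = X̄̄ = 627.0571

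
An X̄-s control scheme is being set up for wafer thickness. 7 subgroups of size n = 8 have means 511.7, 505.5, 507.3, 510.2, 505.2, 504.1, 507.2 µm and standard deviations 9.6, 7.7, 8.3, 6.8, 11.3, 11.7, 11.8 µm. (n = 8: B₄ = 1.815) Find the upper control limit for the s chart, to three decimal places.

s̄ = (9.6 + 7.7 + 8.3 + 6.8 + 11.3 + 11.7 + 11.8) / 7 = 9.6000
UCL_s = B₄·s̄ = 1.815 × 9.6000 = 17.4240

17.424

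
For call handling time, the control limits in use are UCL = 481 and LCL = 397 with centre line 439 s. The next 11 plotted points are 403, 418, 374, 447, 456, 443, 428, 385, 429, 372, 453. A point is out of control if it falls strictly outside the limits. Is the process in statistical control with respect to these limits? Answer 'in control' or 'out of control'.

Compare each point to [397, 481]: sample 3 = 374 < LCL; sample 8 = 385 < LCL; sample 10 = 372 < LCL.

out of control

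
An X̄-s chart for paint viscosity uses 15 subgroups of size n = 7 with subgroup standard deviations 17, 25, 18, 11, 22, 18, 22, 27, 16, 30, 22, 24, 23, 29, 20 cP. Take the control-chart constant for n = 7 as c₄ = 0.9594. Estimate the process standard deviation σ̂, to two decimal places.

s̄ = (17 + 25 + 18 + 11 + 22 + 18 + 22 + 27 + 16 + 30 + 22 + 24 + 23 + 29 + 20) / 15 = 21.6000
σ̂ = s̄ / c₄ = 21.6000 / 0.9594 = 22.5141

22.51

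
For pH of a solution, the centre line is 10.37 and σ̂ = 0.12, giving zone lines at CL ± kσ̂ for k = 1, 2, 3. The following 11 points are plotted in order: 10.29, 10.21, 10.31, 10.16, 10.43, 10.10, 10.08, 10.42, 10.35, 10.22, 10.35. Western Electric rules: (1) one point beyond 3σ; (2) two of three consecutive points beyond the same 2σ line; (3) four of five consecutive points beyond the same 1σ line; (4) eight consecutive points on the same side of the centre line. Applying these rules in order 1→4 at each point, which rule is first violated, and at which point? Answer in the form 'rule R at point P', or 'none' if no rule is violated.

rule 2 at point 7

Zone of each point (C = within 1σ̂, B = 1σ̂–2σ̂, A = 2σ̂–3σ̂, * = beyond 3σ̂; sign = side of CL): 1:-C, 2:-B, 3:-C, 4:-B, 5:+C, 6:-A, 7:-A, 8:+C, 9:-C, 10:-B, 11:-C
Rule 2 (two of three consecutive points beyond the same 2σ limit) is satisfied at point 7.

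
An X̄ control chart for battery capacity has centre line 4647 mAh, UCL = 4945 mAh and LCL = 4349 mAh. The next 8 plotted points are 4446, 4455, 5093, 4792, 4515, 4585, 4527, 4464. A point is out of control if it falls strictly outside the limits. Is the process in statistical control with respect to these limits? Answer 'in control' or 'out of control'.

out of control

Compare each point to [4349, 4945]: sample 3 = 5093 > UCL.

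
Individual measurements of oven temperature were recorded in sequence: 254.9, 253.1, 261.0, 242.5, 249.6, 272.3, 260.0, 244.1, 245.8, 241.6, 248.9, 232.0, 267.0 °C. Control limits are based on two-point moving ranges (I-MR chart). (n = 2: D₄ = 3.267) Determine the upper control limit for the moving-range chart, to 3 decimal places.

Moving ranges: 1.8, 7.9, 18.5, 7.1, 22.7, 12.3, 15.9, 1.7, 4.2, 7.3, 16.9, 35.0; M̄R̄ = 151.3000 / 12 = 12.6083
UCL_MR = D₄·M̄R̄ = 3.267 × 12.6083 = 41.1914

41.191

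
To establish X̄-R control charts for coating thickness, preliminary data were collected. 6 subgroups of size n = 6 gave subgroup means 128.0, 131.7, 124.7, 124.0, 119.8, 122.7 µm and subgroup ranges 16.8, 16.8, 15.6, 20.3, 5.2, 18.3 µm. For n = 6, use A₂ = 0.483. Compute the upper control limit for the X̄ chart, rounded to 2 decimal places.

132.64

X̄̄ = (128.0 + 131.7 + 124.7 + 124.0 + 119.8 + 122.7) / 6 = 750.9000 / 6 = 125.1500
R̄ = (16.8 + 16.8 + 15.6 + 20.3 + 5.2 + 18.3) / 6 = 93.0000 / 6 = 15.5000
UCL = X̄̄ + A₂·R̄ = 125.1500 + 0.483 × 15.5000 = 132.6365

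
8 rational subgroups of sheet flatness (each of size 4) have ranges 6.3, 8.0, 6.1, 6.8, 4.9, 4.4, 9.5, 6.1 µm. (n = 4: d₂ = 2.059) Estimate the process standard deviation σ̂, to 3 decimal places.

R̄ = (6.3 + 8.0 + 6.1 + 6.8 + 4.9 + 4.4 + 9.5 + 6.1) / 8 = 6.5125
σ̂ = R̄ / d₂ = 6.5125 / 2.059 = 3.1629

3.163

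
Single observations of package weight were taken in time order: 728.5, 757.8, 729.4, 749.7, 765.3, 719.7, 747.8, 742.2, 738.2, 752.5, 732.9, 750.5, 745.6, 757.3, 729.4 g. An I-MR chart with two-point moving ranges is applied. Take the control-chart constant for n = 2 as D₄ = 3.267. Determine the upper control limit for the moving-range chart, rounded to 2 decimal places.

Moving ranges: 29.3, 28.4, 20.3, 15.6, 45.6, 28.1, 5.6, 4.0, 14.3, 19.6, 17.6, 4.9, 11.7, 27.9; M̄R̄ = 272.9000 / 14 = 19.4929
UCL_MR = D₄·M̄R̄ = 3.267 × 19.4929 = 63.6832

63.68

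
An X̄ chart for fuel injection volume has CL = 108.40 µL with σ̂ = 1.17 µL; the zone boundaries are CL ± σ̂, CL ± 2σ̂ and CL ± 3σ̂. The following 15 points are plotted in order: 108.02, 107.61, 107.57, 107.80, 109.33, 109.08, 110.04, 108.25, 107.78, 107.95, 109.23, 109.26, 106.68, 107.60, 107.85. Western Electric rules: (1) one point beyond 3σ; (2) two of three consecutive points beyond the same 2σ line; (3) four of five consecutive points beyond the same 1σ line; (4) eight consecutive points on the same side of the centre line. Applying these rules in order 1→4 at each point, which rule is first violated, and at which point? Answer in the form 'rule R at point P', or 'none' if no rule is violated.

none

Zone of each point (C = within 1σ̂, B = 1σ̂–2σ̂, A = 2σ̂–3σ̂, * = beyond 3σ̂; sign = side of CL): 1:-C, 2:-C, 3:-C, 4:-C, 5:+C, 6:+C, 7:+B, 8:-C, 9:-C, 10:-C, 11:+C, 12:+C, 13:-B, 14:-C, 15:-C
No rule fires across all 15 points.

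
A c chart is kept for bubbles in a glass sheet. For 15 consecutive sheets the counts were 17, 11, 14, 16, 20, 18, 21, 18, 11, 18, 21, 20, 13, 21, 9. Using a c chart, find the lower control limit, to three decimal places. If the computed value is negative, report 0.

4.335

c̄ = (17 + 11 + 14 + 16 + 20 + 18 + 21 + 18 + 11 + 18 + 21 + 20 + 13 + 21 + 9) / 15 = 248 / 15 = 16.5333
LCL = c̄ − 3√c̄ = 16.5333 − 3 × 4.0661 = 4.3350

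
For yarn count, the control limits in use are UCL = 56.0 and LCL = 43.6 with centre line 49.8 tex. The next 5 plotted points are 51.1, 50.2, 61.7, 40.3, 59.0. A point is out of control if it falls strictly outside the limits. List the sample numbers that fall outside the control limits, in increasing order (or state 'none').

3, 4, 5

Compare each point to [43.6, 56.0]: sample 3 = 61.7 > UCL; sample 4 = 40.3 < LCL; sample 5 = 59.0 > UCL.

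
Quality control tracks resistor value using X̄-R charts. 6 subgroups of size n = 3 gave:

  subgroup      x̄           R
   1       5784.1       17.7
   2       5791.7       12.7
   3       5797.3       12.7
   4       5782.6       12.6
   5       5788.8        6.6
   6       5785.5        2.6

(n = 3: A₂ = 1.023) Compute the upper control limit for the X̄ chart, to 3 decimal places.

5799.399

X̄̄ = (5784.1 + 5791.7 + 5797.3 + 5782.6 + 5788.8 + 5785.5) / 6 = 34730.0000 / 6 = 5788.3333
R̄ = (17.7 + 12.7 + 12.7 + 12.6 + 6.6 + 2.6) / 6 = 64.9000 / 6 = 10.8167
UCL = X̄̄ + A₂·R̄ = 5788.3333 + 1.023 × 10.8167 = 5799.3988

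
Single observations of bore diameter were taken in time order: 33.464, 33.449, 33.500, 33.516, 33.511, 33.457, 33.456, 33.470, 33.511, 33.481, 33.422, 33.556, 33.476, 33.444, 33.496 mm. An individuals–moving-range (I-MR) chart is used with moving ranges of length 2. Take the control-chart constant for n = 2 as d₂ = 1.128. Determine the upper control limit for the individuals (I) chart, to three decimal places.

X̄ = (33.464 + 33.449 + 33.500 + 33.516 + 33.511 + 33.457 + 33.456 + 33.470 + 33.511 + 33.481 + 33.422 + 33.556 + 33.476 + 33.444 + 33.496) / 15 = 33.4806
Moving ranges: 0.015, 0.051, 0.016, 0.005, 0.054, 0.001, 0.014, 0.041, 0.030, 0.059, 0.134, 0.080, 0.032, 0.052; M̄R̄ = 0.5840 / 14 = 0.0417
UCL = X̄ + 3·M̄R̄/d₂ = 33.4806 + 3 × 0.0417 / 1.128 = 33.5915

33.592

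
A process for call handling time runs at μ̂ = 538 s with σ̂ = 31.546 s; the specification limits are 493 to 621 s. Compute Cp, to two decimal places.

0.68

Cp = (USL − LSL) / (6σ̂) = (621 − 493) / (6 × 31.546) = 128.0000 / 189.2760 = 0.6763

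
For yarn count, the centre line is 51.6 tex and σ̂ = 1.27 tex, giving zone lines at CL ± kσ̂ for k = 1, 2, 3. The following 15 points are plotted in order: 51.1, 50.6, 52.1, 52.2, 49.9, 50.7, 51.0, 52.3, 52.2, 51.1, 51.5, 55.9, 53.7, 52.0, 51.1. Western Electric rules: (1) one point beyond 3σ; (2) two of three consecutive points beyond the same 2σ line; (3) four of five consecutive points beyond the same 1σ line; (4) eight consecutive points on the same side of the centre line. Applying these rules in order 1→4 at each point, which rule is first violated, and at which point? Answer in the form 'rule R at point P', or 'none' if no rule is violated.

rule 1 at point 12

Zone of each point (C = within 1σ̂, B = 1σ̂–2σ̂, A = 2σ̂–3σ̂, * = beyond 3σ̂; sign = side of CL): 1:-C, 2:-C, 3:+C, 4:+C, 5:-B, 6:-C, 7:-C, 8:+C, 9:+C, 10:-C, 11:-C, 12:+*, 13:+B, 14:+C, 15:-C
Rule 1 (one point beyond the 3σ limits) is satisfied at point 12.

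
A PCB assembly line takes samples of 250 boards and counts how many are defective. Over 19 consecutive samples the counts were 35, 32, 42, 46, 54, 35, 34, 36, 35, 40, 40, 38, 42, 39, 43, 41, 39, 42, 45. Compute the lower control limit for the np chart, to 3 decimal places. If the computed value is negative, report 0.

22.524

p̄ = Σdᵢ / (k·n) = 758 / (19 × 250) = 0.15958
LCL = np̄ − 3·√(np̄(1−p̄)) = 39.8947 − 3 × 5.7904 = 22.5236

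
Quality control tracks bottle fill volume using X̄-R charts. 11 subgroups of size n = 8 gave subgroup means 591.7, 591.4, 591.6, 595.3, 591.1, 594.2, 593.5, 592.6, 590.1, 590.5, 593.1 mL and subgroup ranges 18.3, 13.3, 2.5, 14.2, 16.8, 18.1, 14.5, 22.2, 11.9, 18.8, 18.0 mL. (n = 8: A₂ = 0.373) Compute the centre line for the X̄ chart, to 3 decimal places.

X̄̄ = (591.7 + 591.4 + 591.6 + 595.3 + 591.1 + 594.2 + 593.5 + 592.6 + 590.1 + 590.5 + 593.1) / 11 = 6515.1000 / 11 = 592.2818
CL = X̄̄ = 592.2818

592.282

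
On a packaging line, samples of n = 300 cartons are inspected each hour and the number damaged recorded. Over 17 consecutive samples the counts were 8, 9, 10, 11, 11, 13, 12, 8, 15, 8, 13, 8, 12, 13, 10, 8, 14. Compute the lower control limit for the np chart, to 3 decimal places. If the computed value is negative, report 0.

p̄ = Σdᵢ / (k·n) = 183 / (17 × 300) = 0.03588
LCL = np̄ − 3·√(np̄(1−p̄)) = 10.7647 − 3 × 3.2216 = 1.1000

1.100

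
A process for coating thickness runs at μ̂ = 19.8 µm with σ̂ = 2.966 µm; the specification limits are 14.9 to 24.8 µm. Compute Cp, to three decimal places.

Cp = (USL − LSL) / (6σ̂) = (24.8 − 14.9) / (6 × 2.966) = 9.9000 / 17.7960 = 0.5563

0.556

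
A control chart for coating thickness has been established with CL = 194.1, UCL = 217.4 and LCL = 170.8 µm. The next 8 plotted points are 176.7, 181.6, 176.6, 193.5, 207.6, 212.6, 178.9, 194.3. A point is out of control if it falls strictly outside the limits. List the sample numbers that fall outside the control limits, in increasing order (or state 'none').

All 8 points lie within [170.8, 217.4].

none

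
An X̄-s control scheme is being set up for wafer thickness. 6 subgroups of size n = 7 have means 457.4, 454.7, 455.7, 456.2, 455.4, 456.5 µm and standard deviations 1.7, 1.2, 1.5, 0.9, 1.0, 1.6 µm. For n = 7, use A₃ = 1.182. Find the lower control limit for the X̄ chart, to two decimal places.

X̄̄ = (457.4 + 454.7 + 455.7 + 456.2 + 455.4 + 456.5) / 6 = 455.9833
s̄ = (1.7 + 1.2 + 1.5 + 0.9 + 1.0 + 1.6) / 6 = 1.3167
LCL = X̄̄ − A₃·s̄ = 455.9833 − 1.182 × 1.3167 = 454.4270

454.43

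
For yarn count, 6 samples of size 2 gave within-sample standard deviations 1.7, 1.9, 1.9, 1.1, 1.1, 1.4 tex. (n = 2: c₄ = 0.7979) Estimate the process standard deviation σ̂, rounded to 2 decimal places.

s̄ = (1.7 + 1.9 + 1.9 + 1.1 + 1.1 + 1.4) / 6 = 1.5167
σ̂ = s̄ / c₄ = 1.5167 / 0.7979 = 1.9008

1.90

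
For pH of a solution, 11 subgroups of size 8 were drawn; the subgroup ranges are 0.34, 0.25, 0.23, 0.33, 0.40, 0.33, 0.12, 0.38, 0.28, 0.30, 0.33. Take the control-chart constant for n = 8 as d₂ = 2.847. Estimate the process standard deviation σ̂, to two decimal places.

0.11

R̄ = (0.34 + 0.25 + 0.23 + 0.33 + 0.40 + 0.33 + 0.12 + 0.38 + 0.28 + 0.30 + 0.33) / 11 = 0.2991
σ̂ = R̄ / d₂ = 0.2991 / 2.847 = 0.1051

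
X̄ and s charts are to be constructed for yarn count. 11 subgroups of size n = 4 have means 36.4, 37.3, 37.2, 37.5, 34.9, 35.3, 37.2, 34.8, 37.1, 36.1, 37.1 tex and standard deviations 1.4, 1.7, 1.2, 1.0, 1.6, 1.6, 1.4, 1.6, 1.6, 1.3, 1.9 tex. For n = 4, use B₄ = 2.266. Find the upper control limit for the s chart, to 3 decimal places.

3.358

s̄ = (1.4 + 1.7 + 1.2 + 1.0 + 1.6 + 1.6 + 1.4 + 1.6 + 1.6 + 1.3 + 1.9) / 11 = 1.4818
UCL_s = B₄·s̄ = 2.266 × 1.4818 = 3.3578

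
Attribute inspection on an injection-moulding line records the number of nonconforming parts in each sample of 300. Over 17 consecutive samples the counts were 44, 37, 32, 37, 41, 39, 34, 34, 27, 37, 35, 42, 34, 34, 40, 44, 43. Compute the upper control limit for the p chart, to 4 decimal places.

p̄ = Σdᵢ / (k·n) = 634 / (17 × 300) = 0.12431
UCL = p̄ + 3·√(p̄(1−p̄)/n) = 0.12431 + 3 × √(0.12431×0.87569/300) = 0.12431 + 3 × 0.01905 = 0.18146

0.1815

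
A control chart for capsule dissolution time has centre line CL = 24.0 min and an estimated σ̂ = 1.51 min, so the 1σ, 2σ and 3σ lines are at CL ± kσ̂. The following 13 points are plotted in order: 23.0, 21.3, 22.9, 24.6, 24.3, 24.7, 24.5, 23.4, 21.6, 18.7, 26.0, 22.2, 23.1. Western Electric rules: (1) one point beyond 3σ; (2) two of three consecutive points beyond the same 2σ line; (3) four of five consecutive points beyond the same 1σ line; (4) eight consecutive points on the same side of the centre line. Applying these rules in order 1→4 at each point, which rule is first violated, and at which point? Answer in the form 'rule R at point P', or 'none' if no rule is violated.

rule 1 at point 10

Zone of each point (C = within 1σ̂, B = 1σ̂–2σ̂, A = 2σ̂–3σ̂, * = beyond 3σ̂; sign = side of CL): 1:-C, 2:-B, 3:-C, 4:+C, 5:+C, 6:+C, 7:+C, 8:-C, 9:-B, 10:-*, 11:+B, 12:-B, 13:-C
Rule 1 (one point beyond the 3σ limits) is satisfied at point 10.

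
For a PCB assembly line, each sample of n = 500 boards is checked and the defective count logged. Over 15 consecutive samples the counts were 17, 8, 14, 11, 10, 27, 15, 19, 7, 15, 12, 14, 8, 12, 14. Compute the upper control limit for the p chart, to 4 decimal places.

0.0488

p̄ = Σdᵢ / (k·n) = 203 / (15 × 500) = 0.02707
UCL = p̄ + 3·√(p̄(1−p̄)/n) = 0.02707 + 3 × √(0.02707×0.97293/500) = 0.02707 + 3 × 0.00726 = 0.04884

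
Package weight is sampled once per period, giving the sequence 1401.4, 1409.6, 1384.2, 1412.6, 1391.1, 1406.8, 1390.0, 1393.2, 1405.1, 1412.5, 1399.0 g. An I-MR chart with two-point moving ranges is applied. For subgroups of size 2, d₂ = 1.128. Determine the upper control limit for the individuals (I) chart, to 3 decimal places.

X̄ = (1401.4 + 1409.6 + 1384.2 + 1412.6 + 1391.1 + 1406.8 + 1390.0 + 1393.2 + 1405.1 + 1412.5 + 1399.0) / 11 = 1400.5000
Moving ranges: 8.2, 25.4, 28.4, 21.5, 15.7, 16.8, 3.2, 11.9, 7.4, 13.5; M̄R̄ = 152.0000 / 10 = 15.2000
UCL = X̄ + 3·M̄R̄/d₂ = 1400.5000 + 3 × 15.2000 / 1.128 = 1440.9255

1440.926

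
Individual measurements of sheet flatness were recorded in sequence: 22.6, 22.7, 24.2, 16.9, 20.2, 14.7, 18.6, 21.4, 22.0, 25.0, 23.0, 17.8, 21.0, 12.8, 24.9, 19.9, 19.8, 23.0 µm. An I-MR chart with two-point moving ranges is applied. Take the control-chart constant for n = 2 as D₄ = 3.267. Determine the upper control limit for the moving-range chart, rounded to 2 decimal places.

Moving ranges: 0.1, 1.5, 7.3, 3.3, 5.5, 3.9, 2.8, 0.6, 3.0, 2.0, 5.2, 3.2, 8.2, 12.1, 5.0, 0.1, 3.2; M̄R̄ = 67.0000 / 17 = 3.9412
UCL_MR = D₄·M̄R̄ = 3.267 × 3.9412 = 12.8758

12.88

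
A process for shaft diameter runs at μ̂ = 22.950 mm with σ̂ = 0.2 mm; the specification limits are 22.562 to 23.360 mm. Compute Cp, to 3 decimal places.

Cp = (USL − LSL) / (6σ̂) = (23.360 − 22.562) / (6 × 0.2) = 0.7980 / 1.2000 = 0.6650

0.665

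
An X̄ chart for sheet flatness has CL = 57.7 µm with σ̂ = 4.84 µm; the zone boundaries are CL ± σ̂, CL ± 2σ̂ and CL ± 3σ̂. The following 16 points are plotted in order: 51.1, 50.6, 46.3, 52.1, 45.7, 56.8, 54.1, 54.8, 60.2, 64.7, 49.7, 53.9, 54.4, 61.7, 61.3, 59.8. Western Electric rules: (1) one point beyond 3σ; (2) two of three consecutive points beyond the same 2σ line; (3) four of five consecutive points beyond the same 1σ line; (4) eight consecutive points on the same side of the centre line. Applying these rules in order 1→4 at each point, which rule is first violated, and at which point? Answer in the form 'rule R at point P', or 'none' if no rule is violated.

Zone of each point (C = within 1σ̂, B = 1σ̂–2σ̂, A = 2σ̂–3σ̂, * = beyond 3σ̂; sign = side of CL): 1:-B, 2:-B, 3:-A, 4:-B, 5:-A, 6:-C, 7:-C, 8:-C, 9:+C, 10:+B, 11:-B, 12:-C, 13:-C, 14:+C, 15:+C, 16:+C
Rule 3 (four of five consecutive points beyond the same 1σ limit) is satisfied at point 4.

rule 3 at point 4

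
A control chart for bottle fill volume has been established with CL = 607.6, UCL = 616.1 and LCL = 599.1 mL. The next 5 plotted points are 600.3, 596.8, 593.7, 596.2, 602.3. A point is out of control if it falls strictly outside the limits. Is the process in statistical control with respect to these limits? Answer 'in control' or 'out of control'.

Compare each point to [599.1, 616.1]: sample 2 = 596.8 < LCL; sample 3 = 593.7 < LCL; sample 4 = 596.2 < LCL.

out of control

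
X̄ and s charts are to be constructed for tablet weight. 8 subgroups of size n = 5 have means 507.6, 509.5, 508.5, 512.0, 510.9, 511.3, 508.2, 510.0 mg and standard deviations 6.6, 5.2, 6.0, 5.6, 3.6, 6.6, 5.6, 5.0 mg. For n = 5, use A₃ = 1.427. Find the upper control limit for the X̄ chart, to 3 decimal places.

X̄̄ = (507.6 + 509.5 + 508.5 + 512.0 + 510.9 + 511.3 + 508.2 + 510.0) / 8 = 509.7500
s̄ = (6.6 + 5.2 + 6.0 + 5.6 + 3.6 + 6.6 + 5.6 + 5.0) / 8 = 5.5250
UCL = X̄̄ + A₃·s̄ = 509.7500 + 1.427 × 5.5250 = 517.6342

517.634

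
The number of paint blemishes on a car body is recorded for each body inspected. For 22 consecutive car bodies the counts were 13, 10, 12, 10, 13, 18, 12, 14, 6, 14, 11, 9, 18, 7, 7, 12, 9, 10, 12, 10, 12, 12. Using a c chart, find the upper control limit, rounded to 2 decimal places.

21.54

c̄ = (13 + 10 + 12 + 10 + 13 + 18 + 12 + 14 + 6 + 14 + 11 + 9 + 18 + 7 + 7 + 12 + 9 + 10 + 12 + 10 + 12 + 12) / 22 = 251 / 22 = 11.4091
UCL = c̄ + 3√c̄ = 11.4091 + 3 × √11.4091 = 11.4091 + 3 × 3.3777 = 21.5423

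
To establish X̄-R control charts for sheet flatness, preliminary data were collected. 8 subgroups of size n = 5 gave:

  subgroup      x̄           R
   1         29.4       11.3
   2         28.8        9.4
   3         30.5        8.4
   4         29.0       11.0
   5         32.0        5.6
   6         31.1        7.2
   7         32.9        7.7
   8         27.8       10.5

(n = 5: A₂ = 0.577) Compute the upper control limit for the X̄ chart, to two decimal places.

35.32

X̄̄ = (29.4 + 28.8 + 30.5 + 29.0 + 32.0 + 31.1 + 32.9 + 27.8) / 8 = 241.5000 / 8 = 30.1875
R̄ = (11.3 + 9.4 + 8.4 + 11.0 + 5.6 + 7.2 + 7.7 + 10.5) / 8 = 71.1000 / 8 = 8.8875
UCL = X̄̄ + A₂·R̄ = 30.1875 + 0.577 × 8.8875 = 35.3156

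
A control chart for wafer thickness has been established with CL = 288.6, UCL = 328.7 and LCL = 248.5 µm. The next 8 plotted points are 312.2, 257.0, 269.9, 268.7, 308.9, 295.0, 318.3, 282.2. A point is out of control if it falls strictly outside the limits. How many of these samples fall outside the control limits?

0

All 8 points lie within [248.5, 328.7].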